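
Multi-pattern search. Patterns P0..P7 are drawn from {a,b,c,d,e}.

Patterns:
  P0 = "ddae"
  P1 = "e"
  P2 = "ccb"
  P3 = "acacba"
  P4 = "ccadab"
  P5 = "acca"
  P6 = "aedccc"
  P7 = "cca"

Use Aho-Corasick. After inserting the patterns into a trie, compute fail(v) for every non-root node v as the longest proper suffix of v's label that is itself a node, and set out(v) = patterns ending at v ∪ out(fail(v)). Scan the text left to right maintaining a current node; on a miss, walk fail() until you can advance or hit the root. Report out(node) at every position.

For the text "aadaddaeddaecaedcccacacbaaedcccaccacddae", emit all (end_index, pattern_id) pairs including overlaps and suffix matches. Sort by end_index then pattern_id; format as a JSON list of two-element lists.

Build:
Trie nodes:
  n0 'ε': a→9 c→6 d→1 e→5
  n1 'd': d→2
  n2 'dd': a→3
  n3 'dda': e→4
  n4 'ddae': ·  [P0 ends]
  n5 'e': ·  [P1 ends]
  n6 'c': c→7
  n7 'cc': a→15 b→8
  n8 'ccb': ·  [P2 ends]
  n9 'a': c→10 e→21
  n10 'ac': a→11 c→19
  n11 'aca': c→12
  n12 'acac': b→13
  n13 'acacb': a→14
  n14 'acacba': ·  [P3 ends]
  n15 'cca': d→16  [P7 ends]
  n16 'ccad': a→17
  n17 'ccada': b→18
  n18 'ccadab': ·  [P4 ends]
  n19 'acc': a→20
  n20 'acca': ·  [P5 ends]
  n21 'ae': d→22
  n22 'aed': c→23
  n23 'aedc': c→24
  n24 'aedcc': c→25
  n25 'aedccc': ·  [P6 ends]

Failure links (BFS by depth):
  n1('d'): parent n0 fail=0; on 'd' 0 → fail=0;  out ∅∪∅=∅
  n5('e'): parent n0 fail=0; on 'e' 0 → fail=0;  out {1}∪∅={1}
  n6('c'): parent n0 fail=0; on 'c' 0 → fail=0;  out ∅∪∅=∅
  n9('a'): parent n0 fail=0; on 'a' 0 → fail=0;  out ∅∪∅=∅
  n2('dd'): parent n1 fail=0; on 'd' 0 → fail=1;  out ∅∪∅=∅
  n7('cc'): parent n6 fail=0; on 'c' 0 → fail=6;  out ∅∪∅=∅
  n10('ac'): parent n9 fail=0; on 'c' 0 → fail=6;  out ∅∪∅=∅
  n21('ae'): parent n9 fail=0; on 'e' 0 → fail=5;  out ∅∪{1}={1}
  n3('dda'): parent n2 fail=1; on 'a' 1→0 → fail=9;  out ∅∪∅=∅
  n8('ccb'): parent n7 fail=6; on 'b' 6→0 → fail=0;  out {2}∪∅={2}
  n11('aca'): parent n10 fail=6; on 'a' 6→0 → fail=9;  out ∅∪∅=∅
  n15('cca'): parent n7 fail=6; on 'a' 6→0 → fail=9;  out {7}∪∅={7}
  n19('acc'): parent n10 fail=6; on 'c' 6 → fail=7;  out ∅∪∅=∅
  n22('aed'): parent n21 fail=5; on 'd' 5→0 → fail=1;  out ∅∪∅=∅
  n4('ddae'): parent n3 fail=9; on 'e' 9 → fail=21;  out {0}∪{1}={0,1}
  n12('acac'): parent n11 fail=9; on 'c' 9 → fail=10;  out ∅∪∅=∅
  n16('ccad'): parent n15 fail=9; on 'd' 9→0 → fail=1;  out ∅∪∅=∅
  n20('acca'): parent n19 fail=7; on 'a' 7 → fail=15;  out {5}∪{7}={5,7}
  n23('aedc'): parent n22 fail=1; on 'c' 1→0 → fail=6;  out ∅∪∅=∅
  n13('acacb'): parent n12 fail=10; on 'b' 10→6→0 → fail=0;  out ∅∪∅=∅
  n17('ccada'): parent n16 fail=1; on 'a' 1→0 → fail=9;  out ∅∪∅=∅
  n24('aedcc'): parent n23 fail=6; on 'c' 6 → fail=7;  out ∅∪∅=∅
  n14('acacba'): parent n13 fail=0; on 'a' 0 → fail=9;  out {3}∪∅={3}
  n18('ccadab'): parent n17 fail=9; on 'b' 9→0 → fail=0;  out {4}∪∅={4}
  n25('aedccc'): parent n24 fail=7; on 'c' 7→6 → fail=7;  out {6}∪∅={6}

Text stream:
[0] read 'a'  n0⇒n9
[1] read 'a'  n9⇒n9 (via fail)
[2] read 'd'  n9⇒n1 (via fail)
[3] read 'a'  n1⇒n9 (via fail)
[4] read 'd'  n9⇒n1 (via fail)
[5] read 'd'  n1⇒n2
[6] read 'a'  n2⇒n3
[7] read 'e'  n3⇒n4  → match P0@[4:7],P1@[7:7]
[8] read 'd'  n4⇒n22 (via fail)
[9] read 'd'  n22⇒n2 (via fail)
[10] read 'a'  n2⇒n3
[11] read 'e'  n3⇒n4  → match P0@[8:11],P1@[11:11]
[12] read 'c'  n4⇒n6 (via fail)
[13] read 'a'  n6⇒n9 (via fail)
[14] read 'e'  n9⇒n21  → match P1@[14:14]
[15] read 'd'  n21⇒n22
[16] read 'c'  n22⇒n23
[17] read 'c'  n23⇒n24
[18] read 'c'  n24⇒n25  → match P6@[13:18]
[19] read 'a'  n25⇒n15 (via fail)  → match P7@[17:19]
[20] read 'c'  n15⇒n10 (via fail)
[21] read 'a'  n10⇒n11
[22] read 'c'  n11⇒n12
[23] read 'b'  n12⇒n13
[24] read 'a'  n13⇒n14  → match P3@[19:24]
[25] read 'a'  n14⇒n9 (via fail)
[26] read 'e'  n9⇒n21  → match P1@[26:26]
[27] read 'd'  n21⇒n22
[28] read 'c'  n22⇒n23
[29] read 'c'  n23⇒n24
[30] read 'c'  n24⇒n25  → match P6@[25:30]
[31] read 'a'  n25⇒n15 (via fail)  → match P7@[29:31]
[32] read 'c'  n15⇒n10 (via fail)
[33] read 'c'  n10⇒n19
[34] read 'a'  n19⇒n20  → match P5@[31:34],P7@[32:34]
[35] read 'c'  n20⇒n10 (via fail)
[36] read 'd'  n10⇒n1 (via fail)
[37] read 'd'  n1⇒n2
[38] read 'a'  n2⇒n3
[39] read 'e'  n3⇒n4  → match P0@[36:39],P1@[39:39]

Matches: [[7,0],[7,1],[11,0],[11,1],[14,1],[18,6],[19,7],[24,3],[26,1],[30,6],[31,7],[34,5],[34,7],[39,0],[39,1]]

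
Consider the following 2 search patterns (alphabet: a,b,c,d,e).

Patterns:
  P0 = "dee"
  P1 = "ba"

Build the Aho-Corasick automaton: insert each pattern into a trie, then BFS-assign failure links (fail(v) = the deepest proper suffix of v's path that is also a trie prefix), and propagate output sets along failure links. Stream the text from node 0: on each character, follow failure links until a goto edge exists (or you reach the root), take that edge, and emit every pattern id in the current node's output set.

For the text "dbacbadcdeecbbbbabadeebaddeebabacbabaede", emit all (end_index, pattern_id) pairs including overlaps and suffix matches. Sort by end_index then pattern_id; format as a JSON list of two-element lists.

Construct AC machine:
Trie nodes:
  n0 'ε': b→4 d→1
  n1 'd': e→2
  n2 'de': e→3
  n3 'dee': ·  [P0 ends]
  n4 'b': a→5
  n5 'ba': ·  [P1 ends]

Failure links (BFS by depth):
  fail(1) 'd': from fail(0)=0 chase 'd': 0 ⇒ 0;  out=∅∪out(0)=∅
  fail(4) 'b': from fail(0)=0 chase 'b': 0 ⇒ 0;  out=∅∪out(0)=∅
  fail(2) 'de': from fail(1)=0 chase 'e': 0 ⇒ 0;  out=∅∪out(0)=∅
  fail(5) 'ba': from fail(4)=0 chase 'a': 0 ⇒ 0;  out={1}∪out(0)={1}
  fail(3) 'dee': from fail(2)=0 chase 'e': 0 ⇒ 0;  out={0}∪out(0)={0}

Scan:
[0] read 'd'  n0⇒n1
[1] read 'b'  n1⇒n4 ·f
[2] read 'a'  n4⇒n5  emit P1@[1:2]
[3] read 'c'  n5⇒n0 ·f
[4] read 'b'  n0⇒n4
[5] read 'a'  n4⇒n5  emit P1@[4:5]
[6] read 'd'  n5⇒n1 ·f
[7] read 'c'  n1⇒n0 ·f
[8] read 'd'  n0⇒n1
[9] read 'e'  n1⇒n2
[10] read 'e'  n2⇒n3  emit P0@[8:10]
[11] read 'c'  n3⇒n0 ·f
[12] read 'b'  n0⇒n4
[13] read 'b'  n4⇒n4 ·f
[14] read 'b'  n4⇒n4 ·f
[15] read 'b'  n4⇒n4 ·f
[16] read 'a'  n4⇒n5  emit P1@[15:16]
[17] read 'b'  n5⇒n4 ·f
[18] read 'a'  n4⇒n5  emit P1@[17:18]
[19] read 'd'  n5⇒n1 ·f
[20] read 'e'  n1⇒n2
[21] read 'e'  n2⇒n3  emit P0@[19:21]
[22] read 'b'  n3⇒n4 ·f
[23] read 'a'  n4⇒n5  emit P1@[22:23]
[24] read 'd'  n5⇒n1 ·f
[25] read 'd'  n1⇒n1 ·f
[26] read 'e'  n1⇒n2
[27] read 'e'  n2⇒n3  emit P0@[25:27]
[28] read 'b'  n3⇒n4 ·f
[29] read 'a'  n4⇒n5  emit P1@[28:29]
[30] read 'b'  n5⇒n4 ·f
[31] read 'a'  n4⇒n5  emit P1@[30:31]
[32] read 'c'  n5⇒n0 ·f
[33] read 'b'  n0⇒n4
[34] read 'a'  n4⇒n5  emit P1@[33:34]
[35] read 'b'  n5⇒n4 ·f
[36] read 'a'  n4⇒n5  emit P1@[35:36]
[37] read 'e'  n5⇒n0 ·f
[38] read 'd'  n0⇒n1
[39] read 'e'  n1⇒n2

Matches: [[2,1],[5,1],[10,0],[16,1],[18,1],[21,0],[23,1],[27,0],[29,1],[31,1],[34,1],[36,1]]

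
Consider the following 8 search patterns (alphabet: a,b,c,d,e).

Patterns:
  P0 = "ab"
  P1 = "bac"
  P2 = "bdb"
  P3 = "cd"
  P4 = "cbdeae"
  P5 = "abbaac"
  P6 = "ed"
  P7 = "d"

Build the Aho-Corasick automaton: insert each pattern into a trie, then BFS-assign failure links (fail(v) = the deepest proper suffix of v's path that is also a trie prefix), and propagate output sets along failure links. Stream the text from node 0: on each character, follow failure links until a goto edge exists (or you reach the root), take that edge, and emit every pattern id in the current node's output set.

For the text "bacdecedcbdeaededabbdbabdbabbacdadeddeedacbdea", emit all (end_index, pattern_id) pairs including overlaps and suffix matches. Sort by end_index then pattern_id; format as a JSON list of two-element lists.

Build automaton:
Trie nodes:
  n0 'ε': a→1 b→3 c→8 d→21 e→19
  n1 'a': b→2
  n2 'ab': b→15  ←P0
  n3 'b': a→4 d→6
  n4 'ba': c→5
  n5 'bac': ·  ←P1
  n6 'bd': b→7
  n7 'bdb': ·  ←P2
  n8 'c': b→10 d→9
  n9 'cd': ·  ←P3
  n10 'cb': d→11
  n11 'cbd': e→12
  n12 'cbde': a→13
  n13 'cbdea': e→14
  n14 'cbdeae': ·  ←P4
  n15 'abb': a→16
  n16 'abba': a→17
  n17 'abbaa': c→18
  n18 'abbaac': ·  ←P5
  n19 'e': d→20
  n20 'ed': ·  ←P6
  n21 'd': ·  ←P7

Failure links (BFS by depth):
  fail(1) 'a': from fail(0)=0 chase 'a': 0 ⇒ 0;  out=∅∪out(0)=∅
  fail(3) 'b': from fail(0)=0 chase 'b': 0 ⇒ 0;  out=∅∪out(0)=∅
  fail(8) 'c': from fail(0)=0 chase 'c': 0 ⇒ 0;  out=∅∪out(0)=∅
  fail(19) 'e': from fail(0)=0 chase 'e': 0 ⇒ 0;  out=∅∪out(0)=∅
  fail(21) 'd': from fail(0)=0 chase 'd': 0 ⇒ 0;  out={7}∪out(0)={7}
  fail(2) 'ab': from fail(1)=0 chase 'b': 0 ⇒ 3;  out={0}∪out(3)={0}
  fail(4) 'ba': from fail(3)=0 chase 'a': 0 ⇒ 1;  out=∅∪out(1)=∅
  fail(6) 'bd': from fail(3)=0 chase 'd': 0 ⇒ 21;  out=∅∪out(21)={7}
  fail(9) 'cd': from fail(8)=0 chase 'd': 0 ⇒ 21;  out={3}∪out(21)={3,7}
  fail(10) 'cb': from fail(8)=0 chase 'b': 0 ⇒ 3;  out=∅∪out(3)=∅
  fail(20) 'ed': from fail(19)=0 chase 'd': 0 ⇒ 21;  out={6}∪out(21)={6,7}
  fail(5) 'bac': from fail(4)=1 chase 'c': 1→0 ⇒ 8;  out={1}∪out(8)={1}
  fail(7) 'bdb': from fail(6)=21 chase 'b': 21→0 ⇒ 3;  out={2}∪out(3)={2}
  fail(11) 'cbd': from fail(10)=3 chase 'd': 3 ⇒ 6;  out=∅∪out(6)={7}
  fail(15) 'abb': from fail(2)=3 chase 'b': 3→0 ⇒ 3;  out=∅∪out(3)=∅
  fail(12) 'cbde': from fail(11)=6 chase 'e': 6→21→0 ⇒ 19;  out=∅∪out(19)=∅
  fail(16) 'abba': from fail(15)=3 chase 'a': 3 ⇒ 4;  out=∅∪out(4)=∅
  fail(13) 'cbdea': from fail(12)=19 chase 'a': 19→0 ⇒ 1;  out=∅∪out(1)=∅
  fail(17) 'abbaa': from fail(16)=4 chase 'a': 4→1→0 ⇒ 1;  out=∅∪out(1)=∅
  fail(14) 'cbdeae': from fail(13)=1 chase 'e': 1→0 ⇒ 19;  out={4}∪out(19)={4}
  fail(18) 'abbaac': from fail(17)=1 chase 'c': 1→0 ⇒ 8;  out={5}∪out(8)={5}

Run:
pos 0 'b': at 3
pos 1 'a': at 4
pos 2 'c': at 5  emit P1@[0:2]
pos 3 'd': at 9 ·f  emit P3@[2:3],P7@[3:3]
pos 4 'e': at 19 ·f
pos 5 'c': at 8 ·f
pos 6 'e': at 19 ·f
pos 7 'd': at 20  emit P6@[6:7],P7@[7:7]
pos 8 'c': at 8 ·f
pos 9 'b': at 10
pos 10 'd': at 11  emit P7@[10:10]
pos 11 'e': at 12
pos 12 'a': at 13
pos 13 'e': at 14  emit P4@[8:13]
pos 14 'd': at 20 ·f  emit P6@[13:14],P7@[14:14]
pos 15 'e': at 19 ·f
pos 16 'd': at 20  emit P6@[15:16],P7@[16:16]
pos 17 'a': at 1 ·f
pos 18 'b': at 2  emit P0@[17:18]
pos 19 'b': at 15
pos 20 'd': at 6 ·f  emit P7@[20:20]
pos 21 'b': at 7  emit P2@[19:21]
pos 22 'a': at 4 ·f
pos 23 'b': at 2 ·f  emit P0@[22:23]
pos 24 'd': at 6 ·f  emit P7@[24:24]
pos 25 'b': at 7  emit P2@[23:25]
pos 26 'a': at 4 ·f
pos 27 'b': at 2 ·f  emit P0@[26:27]
pos 28 'b': at 15
pos 29 'a': at 16
pos 30 'c': at 5 ·f  emit P1@[28:30]
pos 31 'd': at 9 ·f  emit P3@[30:31],P7@[31:31]
pos 32 'a': at 1 ·f
pos 33 'd': at 21 ·f  emit P7@[33:33]
pos 34 'e': at 19 ·f
pos 35 'd': at 20  emit P6@[34:35],P7@[35:35]
pos 36 'd': at 21 ·f  emit P7@[36:36]
pos 37 'e': at 19 ·f
pos 38 'e': at 19 ·f
pos 39 'd': at 20  emit P6@[38:39],P7@[39:39]
pos 40 'a': at 1 ·f
pos 41 'c': at 8 ·f
pos 42 'b': at 10
pos 43 'd': at 11  emit P7@[43:43]
pos 44 'e': at 12
pos 45 'a': at 13

Matches: [[2,1],[3,3],[3,7],[7,6],[7,7],[10,7],[13,4],[14,6],[14,7],[16,6],[16,7],[18,0],[20,7],[21,2],[23,0],[24,7],[25,2],[27,0],[30,1],[31,3],[31,7],[33,7],[35,6],[35,7],[36,7],[39,6],[39,7],[43,7]]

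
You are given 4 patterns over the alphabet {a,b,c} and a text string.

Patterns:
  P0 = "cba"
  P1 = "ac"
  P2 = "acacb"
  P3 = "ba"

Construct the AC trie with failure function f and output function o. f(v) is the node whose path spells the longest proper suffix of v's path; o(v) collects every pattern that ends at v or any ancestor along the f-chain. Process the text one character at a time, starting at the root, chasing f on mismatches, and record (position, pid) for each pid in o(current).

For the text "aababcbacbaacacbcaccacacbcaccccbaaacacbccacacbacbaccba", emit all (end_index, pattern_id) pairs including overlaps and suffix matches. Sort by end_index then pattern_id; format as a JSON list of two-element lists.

Construct AC machine:
Trie nodes:
  0='ε' goto a→4 b→9 c→1
  1='c' goto b→2
  2='cb' goto a→3
  3='cba' goto ·  [P0 ends]
  4='a' goto c→5
  5='ac' goto a→6  [P1 ends]
  6='aca' goto c→7
  7='acac' goto b→8
  8='acacb' goto ·  [P2 ends]
  9='b' goto a→10
  10='ba' goto ·  [P3 ends]

Failure links (BFS by depth):
  fail(1) 'c': from fail(0)=0 chase 'c': 0 ⇒ 0;  out=∅∪out(0)=∅
  fail(4) 'a': from fail(0)=0 chase 'a': 0 ⇒ 0;  out=∅∪out(0)=∅
  fail(9) 'b': from fail(0)=0 chase 'b': 0 ⇒ 0;  out=∅∪out(0)=∅
  fail(2) 'cb': from fail(1)=0 chase 'b': 0 ⇒ 9;  out=∅∪out(9)=∅
  fail(5) 'ac': from fail(4)=0 chase 'c': 0 ⇒ 1;  out={1}∪out(1)={1}
  fail(10) 'ba': from fail(9)=0 chase 'a': 0 ⇒ 4;  out={3}∪out(4)={3}
  fail(3) 'cba': from fail(2)=9 chase 'a': 9 ⇒ 10;  out={0}∪out(10)={0,3}
  fail(6) 'aca': from fail(5)=1 chase 'a': 1→0 ⇒ 4;  out=∅∪out(4)=∅
  fail(7) 'acac': from fail(6)=4 chase 'c': 4 ⇒ 5;  out=∅∪out(5)={1}
  fail(8) 'acacb': from fail(7)=5 chase 'b': 5→1 ⇒ 2;  out={2}∪out(2)={2}

Scan:
pos 0 'a': at 4
pos 1 'a': at 4 ·f
pos 2 'b': at 9 ·f
pos 3 'a': at 10  emit P3@[2:3]
pos 4 'b': at 9 ·f
pos 5 'c': at 1 ·f
pos 6 'b': at 2
pos 7 'a': at 3  emit P0@[5:7],P3@[6:7]
pos 8 'c': at 5 ·f  emit P1@[7:8]
pos 9 'b': at 2 ·f
pos 10 'a': at 3  emit P0@[8:10],P3@[9:10]
pos 11 'a': at 4 ·f
pos 12 'c': at 5  emit P1@[11:12]
pos 13 'a': at 6
pos 14 'c': at 7  emit P1@[13:14]
pos 15 'b': at 8  emit P2@[11:15]
pos 16 'c': at 1 ·f
pos 17 'a': at 4 ·f
pos 18 'c': at 5  emit P1@[17:18]
pos 19 'c': at 1 ·f
pos 20 'a': at 4 ·f
pos 21 'c': at 5  emit P1@[20:21]
pos 22 'a': at 6
pos 23 'c': at 7  emit P1@[22:23]
pos 24 'b': at 8  emit P2@[20:24]
pos 25 'c': at 1 ·f
pos 26 'a': at 4 ·f
pos 27 'c': at 5  emit P1@[26:27]
pos 28 'c': at 1 ·f
pos 29 'c': at 1 ·f
pos 30 'c': at 1 ·f
pos 31 'b': at 2
pos 32 'a': at 3  emit P0@[30:32],P3@[31:32]
pos 33 'a': at 4 ·f
pos 34 'a': at 4 ·f
pos 35 'c': at 5  emit P1@[34:35]
pos 36 'a': at 6
pos 37 'c': at 7  emit P1@[36:37]
pos 38 'b': at 8  emit P2@[34:38]
pos 39 'c': at 1 ·f
pos 40 'c': at 1 ·f
pos 41 'a': at 4 ·f
pos 42 'c': at 5  emit P1@[41:42]
pos 43 'a': at 6
pos 44 'c': at 7  emit P1@[43:44]
pos 45 'b': at 8  emit P2@[41:45]
pos 46 'a': at 3 ·f  emit P0@[44:46],P3@[45:46]
pos 47 'c': at 5 ·f  emit P1@[46:47]
pos 48 'b': at 2 ·f
pos 49 'a': at 3  emit P0@[47:49],P3@[48:49]
pos 50 'c': at 5 ·f  emit P1@[49:50]
pos 51 'c': at 1 ·f
pos 52 'b': at 2
pos 53 'a': at 3  emit P0@[51:53],P3@[52:53]

Result: [[3,3],[7,0],[7,3],[8,1],[10,0],[10,3],[12,1],[14,1],[15,2],[18,1],[21,1],[23,1],[24,2],[27,1],[32,0],[32,3],[35,1],[37,1],[38,2],[42,1],[44,1],[45,2],[46,0],[46,3],[47,1],[49,0],[49,3],[50,1],[53,0],[53,3]]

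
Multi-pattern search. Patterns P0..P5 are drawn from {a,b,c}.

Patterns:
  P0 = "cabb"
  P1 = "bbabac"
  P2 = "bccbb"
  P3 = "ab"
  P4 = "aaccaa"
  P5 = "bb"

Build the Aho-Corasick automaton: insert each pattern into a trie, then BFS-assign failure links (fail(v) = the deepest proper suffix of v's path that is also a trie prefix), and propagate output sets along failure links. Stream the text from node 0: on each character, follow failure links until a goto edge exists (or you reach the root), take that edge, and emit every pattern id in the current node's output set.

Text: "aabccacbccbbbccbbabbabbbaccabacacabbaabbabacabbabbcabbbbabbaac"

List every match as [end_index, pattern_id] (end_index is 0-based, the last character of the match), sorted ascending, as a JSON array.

Build:
Trie nodes:
  0='ε' goto a→15 b→5 c→1
  1='c' goto a→2
  2='ca' goto b→3
  3='cab' goto b→4
  4='cabb' goto ·  ←P0
  5='b' goto b→6 c→11
  6='bb' goto a→7  ←P5
  7='bba' goto b→8
  8='bbab' goto a→9
  9='bbaba' goto c→10
  10='bbabac' goto ·  ←P1
  11='bc' goto c→12
  12='bcc' goto b→13
  13='bccb' goto b→14
  14='bccbb' goto ·  ←P2
  15='a' goto a→17 b→16
  16='ab' goto ·  ←P3
  17='aa' goto c→18
  18='aac' goto c→19
  19='aacc' goto a→20
  20='aacca' goto a→21
  21='aaccaa' goto ·  ←P4

BFS fail/out derivation:
  n1('c'): parent n0 fail=0; on 'c' 0 → fail=0;  out ∅∪∅=∅
  n5('b'): parent n0 fail=0; on 'b' 0 → fail=0;  out ∅∪∅=∅
  n15('a'): parent n0 fail=0; on 'a' 0 → fail=0;  out ∅∪∅=∅
  n2('ca'): parent n1 fail=0; on 'a' 0 → fail=15;  out ∅∪∅=∅
  n6('bb'): parent n5 fail=0; on 'b' 0 → fail=5;  out {5}∪∅={5}
  n11('bc'): parent n5 fail=0; on 'c' 0 → fail=1;  out ∅∪∅=∅
  n16('ab'): parent n15 fail=0; on 'b' 0 → fail=5;  out {3}∪∅={3}
  n17('aa'): parent n15 fail=0; on 'a' 0 → fail=15;  out ∅∪∅=∅
  n3('cab'): parent n2 fail=15; on 'b' 15 → fail=16;  out ∅∪{3}={3}
  n7('bba'): parent n6 fail=5; on 'a' 5→0 → fail=15;  out ∅∪∅=∅
  n12('bcc'): parent n11 fail=1; on 'c' 1→0 → fail=1;  out ∅∪∅=∅
  n18('aac'): parent n17 fail=15; on 'c' 15→0 → fail=1;  out ∅∪∅=∅
  n4('cabb'): parent n3 fail=16; on 'b' 16→5 → fail=6;  out {0}∪{5}={0,5}
  n8('bbab'): parent n7 fail=15; on 'b' 15 → fail=16;  out ∅∪{3}={3}
  n13('bccb'): parent n12 fail=1; on 'b' 1→0 → fail=5;  out ∅∪∅=∅
  n19('aacc'): parent n18 fail=1; on 'c' 1→0 → fail=1;  out ∅∪∅=∅
  n9('bbaba'): parent n8 fail=16; on 'a' 16→5→0 → fail=15;  out ∅∪∅=∅
  n14('bccbb'): parent n13 fail=5; on 'b' 5 → fail=6;  out {2}∪{5}={2,5}
  n20('aacca'): parent n19 fail=1; on 'a' 1 → fail=2;  out ∅∪∅=∅
  n10('bbabac'): parent n9 fail=15; on 'c' 15→0 → fail=1;  out {1}∪∅={1}
  n21('aaccaa'): parent n20 fail=2; on 'a' 2→15 → fail=17;  out {4}∪∅={4}

Scan:
i=0 'a': node 0→15
i=1 'a': node 15→17
i=2 'b': node 17→16 (via fail)  emit P3@[1:2]
i=3 'c': node 16→11 (via fail)
i=4 'c': node 11→12
i=5 'a': node 12→2 (via fail)
i=6 'c': node 2→1 (via fail)
i=7 'b': node 1→5 (via fail)
i=8 'c': node 5→11
i=9 'c': node 11→12
i=10 'b': node 12→13
i=11 'b': node 13→14  emit P2@[7:11],P5@[10:11]
i=12 'b': node 14→6 (via fail)  emit P5@[11:12]
i=13 'c': node 6→11 (via fail)
i=14 'c': node 11→12
i=15 'b': node 12→13
i=16 'b': node 13→14  emit P2@[12:16],P5@[15:16]
i=17 'a': node 14→7 (via fail)
i=18 'b': node 7→8  emit P3@[17:18]
i=19 'b': node 8→6 (via fail)  emit P5@[18:19]
i=20 'a': node 6→7
i=21 'b': node 7→8  emit P3@[20:21]
i=22 'b': node 8→6 (via fail)  emit P5@[21:22]
i=23 'b': node 6→6 (via fail)  emit P5@[22:23]
i=24 'a': node 6→7
i=25 'c': node 7→1 (via fail)
i=26 'c': node 1→1 (via fail)
i=27 'a': node 1→2
i=28 'b': node 2→3  emit P3@[27:28]
i=29 'a': node 3→15 (via fail)
i=30 'c': node 15→1 (via fail)
i=31 'a': node 1→2
i=32 'c': node 2→1 (via fail)
i=33 'a': node 1→2
i=34 'b': node 2→3  emit P3@[33:34]
i=35 'b': node 3→4  emit P0@[32:35],P5@[34:35]
i=36 'a': node 4→7 (via fail)
i=37 'a': node 7→17 (via fail)
i=38 'b': node 17→16 (via fail)  emit P3@[37:38]
i=39 'b': node 16→6 (via fail)  emit P5@[38:39]
i=40 'a': node 6→7
i=41 'b': node 7→8  emit P3@[40:41]
i=42 'a': node 8→9
i=43 'c': node 9→10  emit P1@[38:43]
i=44 'a': node 10→2 (via fail)
i=45 'b': node 2→3  emit P3@[44:45]
i=46 'b': node 3→4  emit P0@[43:46],P5@[45:46]
i=47 'a': node 4→7 (via fail)
i=48 'b': node 7→8  emit P3@[47:48]
i=49 'b': node 8→6 (via fail)  emit P5@[48:49]
i=50 'c': node 6→11 (via fail)
i=51 'a': node 11→2 (via fail)
i=52 'b': node 2→3  emit P3@[51:52]
i=53 'b': node 3→4  emit P0@[50:53],P5@[52:53]
i=54 'b': node 4→6 (via fail)  emit P5@[53:54]
i=55 'b': node 6→6 (via fail)  emit P5@[54:55]
i=56 'a': node 6→7
i=57 'b': node 7→8  emit P3@[56:57]
i=58 'b': node 8→6 (via fail)  emit P5@[57:58]
i=59 'a': node 6→7
i=60 'a': node 7→17 (via fail)
i=61 'c': node 17→18

Result: [[2,3],[11,2],[11,5],[12,5],[16,2],[16,5],[18,3],[19,5],[21,3],[22,5],[23,5],[28,3],[34,3],[35,0],[35,5],[38,3],[39,5],[41,3],[43,1],[45,3],[46,0],[46,5],[48,3],[49,5],[52,3],[53,0],[53,5],[54,5],[55,5],[57,3],[58,5]]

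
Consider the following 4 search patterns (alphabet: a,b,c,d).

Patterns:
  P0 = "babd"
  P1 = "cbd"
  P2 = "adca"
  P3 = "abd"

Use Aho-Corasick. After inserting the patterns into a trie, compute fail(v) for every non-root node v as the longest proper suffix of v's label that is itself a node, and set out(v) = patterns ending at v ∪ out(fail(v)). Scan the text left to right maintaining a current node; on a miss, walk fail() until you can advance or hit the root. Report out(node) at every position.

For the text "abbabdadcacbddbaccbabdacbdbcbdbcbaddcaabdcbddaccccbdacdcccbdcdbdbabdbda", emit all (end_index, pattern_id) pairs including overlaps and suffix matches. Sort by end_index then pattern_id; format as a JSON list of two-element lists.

Build:
Trie (insert patterns):
  n0 'ε': a→8 b→1 c→5
  n1 'b': a→2
  n2 'ba': b→3
  n3 'bab': d→4
  n4 'babd': ·  ←P0
  n5 'c': b→6
  n6 'cb': d→7
  n7 'cbd': ·  ←P1
  n8 'a': b→12 d→9
  n9 'ad': c→10
  n10 'adc': a→11
  n11 'adca': ·  ←P2
  n12 'ab': d→13
  n13 'abd': ·  ←P3

Failure links (BFS by depth):
  fail(1) 'b': from fail(0)=0 chase 'b': 0 ⇒ 0;  out=∅∪out(0)=∅
  fail(5) 'c': from fail(0)=0 chase 'c': 0 ⇒ 0;  out=∅∪out(0)=∅
  fail(8) 'a': from fail(0)=0 chase 'a': 0 ⇒ 0;  out=∅∪out(0)=∅
  fail(2) 'ba': from fail(1)=0 chase 'a': 0 ⇒ 8;  out=∅∪out(8)=∅
  fail(6) 'cb': from fail(5)=0 chase 'b': 0 ⇒ 1;  out=∅∪out(1)=∅
  fail(9) 'ad': from fail(8)=0 chase 'd': 0 ⇒ 0;  out=∅∪out(0)=∅
  fail(12) 'ab': from fail(8)=0 chase 'b': 0 ⇒ 1;  out=∅∪out(1)=∅
  fail(3) 'bab': from fail(2)=8 chase 'b': 8 ⇒ 12;  out=∅∪out(12)=∅
  fail(7) 'cbd': from fail(6)=1 chase 'd': 1→0 ⇒ 0;  out={1}∪out(0)={1}
  fail(10) 'adc': from fail(9)=0 chase 'c': 0 ⇒ 5;  out=∅∪out(5)=∅
  fail(13) 'abd': from fail(12)=1 chase 'd': 1→0 ⇒ 0;  out={3}∪out(0)={3}
  fail(4) 'babd': from fail(3)=12 chase 'd': 12 ⇒ 13;  out={0}∪out(13)={0,3}
  fail(11) 'adca': from fail(10)=5 chase 'a': 5→0 ⇒ 8;  out={2}∪out(8)={2}

Scan:
i=0 'a': node 0→8
i=1 'b': node 8→12
i=2 'b': node 12→1 (fail-walked)
i=3 'a': node 1→2
i=4 'b': node 2→3
i=5 'd': node 3→4  emit P0@[2:5],P3@[3:5]
i=6 'a': node 4→8 (fail-walked)
i=7 'd': node 8→9
i=8 'c': node 9→10
i=9 'a': node 10→11  emit P2@[6:9]
i=10 'c': node 11→5 (fail-walked)
i=11 'b': node 5→6
i=12 'd': node 6→7  emit P1@[10:12]
i=13 'd': node 7→0 (fail-walked)
i=14 'b': node 0→1
i=15 'a': node 1→2
i=16 'c': node 2→5 (fail-walked)
i=17 'c': node 5→5 (fail-walked)
i=18 'b': node 5→6
i=19 'a': node 6→2 (fail-walked)
i=20 'b': node 2→3
i=21 'd': node 3→4  emit P0@[18:21],P3@[19:21]
i=22 'a': node 4→8 (fail-walked)
i=23 'c': node 8→5 (fail-walked)
i=24 'b': node 5→6
i=25 'd': node 6→7  emit P1@[23:25]
i=26 'b': node 7→1 (fail-walked)
i=27 'c': node 1→5 (fail-walked)
i=28 'b': node 5→6
i=29 'd': node 6→7  emit P1@[27:29]
i=30 'b': node 7→1 (fail-walked)
i=31 'c': node 1→5 (fail-walked)
i=32 'b': node 5→6
i=33 'a': node 6→2 (fail-walked)
i=34 'd': node 2→9 (fail-walked)
i=35 'd': node 9→0 (fail-walked)
i=36 'c': node 0→5
i=37 'a': node 5→8 (fail-walked)
i=38 'a': node 8→8 (fail-walked)
i=39 'b': node 8→12
i=40 'd': node 12→13  emit P3@[38:40]
i=41 'c': node 13→5 (fail-walked)
i=42 'b': node 5→6
i=43 'd': node 6→7  emit P1@[41:43]
i=44 'd': node 7→0 (fail-walked)
i=45 'a': node 0→8
i=46 'c': node 8→5 (fail-walked)
i=47 'c': node 5→5 (fail-walked)
i=48 'c': node 5→5 (fail-walked)
i=49 'c': node 5→5 (fail-walked)
i=50 'b': node 5→6
i=51 'd': node 6→7  emit P1@[49:51]
i=52 'a': node 7→8 (fail-walked)
i=53 'c': node 8→5 (fail-walked)
i=54 'd': node 5→0 (fail-walked)
i=55 'c': node 0→5
i=56 'c': node 5→5 (fail-walked)
i=57 'c': node 5→5 (fail-walked)
i=58 'b': node 5→6
i=59 'd': node 6→7  emit P1@[57:59]
i=60 'c': node 7→5 (fail-walked)
i=61 'd': node 5→0 (fail-walked)
i=62 'b': node 0→1
i=63 'd': node 1→0 (fail-walked)
i=64 'b': node 0→1
i=65 'a': node 1→2
i=66 'b': node 2→3
i=67 'd': node 3→4  emit P0@[64:67],P3@[65:67]
i=68 'b': node 4→1 (fail-walked)
i=69 'd': node 1→0 (fail-walked)
i=70 'a': node 0→8

Matches: [[5,0],[5,3],[9,2],[12,1],[21,0],[21,3],[25,1],[29,1],[40,3],[43,1],[51,1],[59,1],[67,0],[67,3]]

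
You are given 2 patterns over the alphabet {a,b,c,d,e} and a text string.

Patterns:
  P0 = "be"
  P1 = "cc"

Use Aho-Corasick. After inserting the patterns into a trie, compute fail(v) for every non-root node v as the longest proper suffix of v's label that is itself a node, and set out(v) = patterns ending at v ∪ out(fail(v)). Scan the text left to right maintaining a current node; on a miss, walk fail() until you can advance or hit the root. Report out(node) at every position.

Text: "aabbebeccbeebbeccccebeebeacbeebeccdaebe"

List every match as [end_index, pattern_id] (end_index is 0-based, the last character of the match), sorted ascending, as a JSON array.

Construct AC machine:
Trie (insert patterns):
  n0 'ε': b→1 c→3
  n1 'b': e→2
  n2 'be': ·  ←P0
  n3 'c': c→4
  n4 'cc': ·  ←P1

BFS fail/out derivation:
  n1('b'): parent n0 fail=0; on 'b' 0 → fail=0;  out ∅∪∅=∅
  n3('c'): parent n0 fail=0; on 'c' 0 → fail=0;  out ∅∪∅=∅
  n2('be'): parent n1 fail=0; on 'e' 0 → fail=0;  out {0}∪∅={0}
  n4('cc'): parent n3 fail=0; on 'c' 0 → fail=3;  out {1}∪∅={1}

Text stream:
pos 0 'a': at 0
pos 1 'a': at 0
pos 2 'b': at 1
pos 3 'b': at 1 (fail-walked)
pos 4 'e': at 2  emit P0@[3:4]
pos 5 'b': at 1 (fail-walked)
pos 6 'e': at 2  emit P0@[5:6]
pos 7 'c': at 3 (fail-walked)
pos 8 'c': at 4  emit P1@[7:8]
pos 9 'b': at 1 (fail-walked)
pos 10 'e': at 2  emit P0@[9:10]
pos 11 'e': at 0 (fail-walked)
pos 12 'b': at 1
pos 13 'b': at 1 (fail-walked)
pos 14 'e': at 2  emit P0@[13:14]
pos 15 'c': at 3 (fail-walked)
pos 16 'c': at 4  emit P1@[15:16]
pos 17 'c': at 4 (fail-walked)  emit P1@[16:17]
pos 18 'c': at 4 (fail-walked)  emit P1@[17:18]
pos 19 'e': at 0 (fail-walked)
pos 20 'b': at 1
pos 21 'e': at 2  emit P0@[20:21]
pos 22 'e': at 0 (fail-walked)
pos 23 'b': at 1
pos 24 'e': at 2  emit P0@[23:24]
pos 25 'a': at 0 (fail-walked)
pos 26 'c': at 3
pos 27 'b': at 1 (fail-walked)
pos 28 'e': at 2  emit P0@[27:28]
pos 29 'e': at 0 (fail-walked)
pos 30 'b': at 1
pos 31 'e': at 2  emit P0@[30:31]
pos 32 'c': at 3 (fail-walked)
pos 33 'c': at 4  emit P1@[32:33]
pos 34 'd': at 0 (fail-walked)
pos 35 'a': at 0
pos 36 'e': at 0
pos 37 'b': at 1
pos 38 'e': at 2  emit P0@[37:38]

All matches (sorted): [[4,0],[6,0],[8,1],[10,0],[14,0],[16,1],[17,1],[18,1],[21,0],[24,0],[28,0],[31,0],[33,1],[38,0]]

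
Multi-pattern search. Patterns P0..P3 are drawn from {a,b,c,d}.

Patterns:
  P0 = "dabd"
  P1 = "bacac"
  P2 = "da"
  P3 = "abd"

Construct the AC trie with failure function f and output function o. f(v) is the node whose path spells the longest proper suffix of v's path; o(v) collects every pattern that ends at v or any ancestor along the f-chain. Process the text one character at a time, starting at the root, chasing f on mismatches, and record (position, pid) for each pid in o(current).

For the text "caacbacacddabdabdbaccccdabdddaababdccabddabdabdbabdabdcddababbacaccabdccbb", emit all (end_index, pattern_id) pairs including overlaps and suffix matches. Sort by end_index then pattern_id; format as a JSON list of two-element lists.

Build:
Trie nodes:
  n0 'ε': a→10 b→5 d→1
  n1 'd': a→2
  n2 'da': b→3  ←P2
  n3 'dab': d→4
  n4 'dabd': ·  ←P0
  n5 'b': a→6
  n6 'ba': c→7
  n7 'bac': a→8
  n8 'baca': c→9
  n9 'bacac': ·  ←P1
  n10 'a': b→11
  n11 'ab': d→12
  n12 'abd': ·  ←P3

Failure links (BFS by depth):
  n1('d'): parent n0 fail=0; on 'd' 0 → fail=0;  out ∅∪∅=∅
  n5('b'): parent n0 fail=0; on 'b' 0 → fail=0;  out ∅∪∅=∅
  n10('a'): parent n0 fail=0; on 'a' 0 → fail=0;  out ∅∪∅=∅
  n2('da'): parent n1 fail=0; on 'a' 0 → fail=10;  out {2}∪∅={2}
  n6('ba'): parent n5 fail=0; on 'a' 0 → fail=10;  out ∅∪∅=∅
  n11('ab'): parent n10 fail=0; on 'b' 0 → fail=5;  out ∅∪∅=∅
  n3('dab'): parent n2 fail=10; on 'b' 10 → fail=11;  out ∅∪∅=∅
  n7('bac'): parent n6 fail=10; on 'c' 10→0 → fail=0;  out ∅∪∅=∅
  n12('abd'): parent n11 fail=5; on 'd' 5→0 → fail=1;  out {3}∪∅={3}
  n4('dabd'): parent n3 fail=11; on 'd' 11 → fail=12;  out {0}∪{3}={0,3}
  n8('baca'): parent n7 fail=0; on 'a' 0 → fail=10;  out ∅∪∅=∅
  n9('bacac'): parent n8 fail=10; on 'c' 10→0 → fail=0;  out {1}∪∅={1}

Run:
pos 0 'c': at 0
pos 1 'a': at 10
pos 2 'a': at 10 (fail-walked)
pos 3 'c': at 0 (fail-walked)
pos 4 'b': at 5
pos 5 'a': at 6
pos 6 'c': at 7
pos 7 'a': at 8
pos 8 'c': at 9  emit P1@[4:8]
pos 9 'd': at 1 (fail-walked)
pos 10 'd': at 1 (fail-walked)
pos 11 'a': at 2  emit P2@[10:11]
pos 12 'b': at 3
pos 13 'd': at 4  emit P0@[10:13],P3@[11:13]
pos 14 'a': at 2 (fail-walked)  emit P2@[13:14]
pos 15 'b': at 3
pos 16 'd': at 4  emit P0@[13:16],P3@[14:16]
pos 17 'b': at 5 (fail-walked)
pos 18 'a': at 6
pos 19 'c': at 7
pos 20 'c': at 0 (fail-walked)
pos 21 'c': at 0
pos 22 'c': at 0
pos 23 'd': at 1
pos 24 'a': at 2  emit P2@[23:24]
pos 25 'b': at 3
pos 26 'd': at 4  emit P0@[23:26],P3@[24:26]
pos 27 'd': at 1 (fail-walked)
pos 28 'd': at 1 (fail-walked)
pos 29 'a': at 2  emit P2@[28:29]
pos 30 'a': at 10 (fail-walked)
pos 31 'b': at 11
pos 32 'a': at 6 (fail-walked)
pos 33 'b': at 11 (fail-walked)
pos 34 'd': at 12  emit P3@[32:34]
pos 35 'c': at 0 (fail-walked)
pos 36 'c': at 0
pos 37 'a': at 10
pos 38 'b': at 11
pos 39 'd': at 12  emit P3@[37:39]
pos 40 'd': at 1 (fail-walked)
pos 41 'a': at 2  emit P2@[40:41]
pos 42 'b': at 3
pos 43 'd': at 4  emit P0@[40:43],P3@[41:43]
pos 44 'a': at 2 (fail-walked)  emit P2@[43:44]
pos 45 'b': at 3
pos 46 'd': at 4  emit P0@[43:46],P3@[44:46]
pos 47 'b': at 5 (fail-walked)
pos 48 'a': at 6
pos 49 'b': at 11 (fail-walked)
pos 50 'd': at 12  emit P3@[48:50]
pos 51 'a': at 2 (fail-walked)  emit P2@[50:51]
pos 52 'b': at 3
pos 53 'd': at 4  emit P0@[50:53],P3@[51:53]
pos 54 'c': at 0 (fail-walked)
pos 55 'd': at 1
pos 56 'd': at 1 (fail-walked)
pos 57 'a': at 2  emit P2@[56:57]
pos 58 'b': at 3
pos 59 'a': at 6 (fail-walked)
pos 60 'b': at 11 (fail-walked)
pos 61 'b': at 5 (fail-walked)
pos 62 'a': at 6
pos 63 'c': at 7
pos 64 'a': at 8
pos 65 'c': at 9  emit P1@[61:65]
pos 66 'c': at 0 (fail-walked)
pos 67 'a': at 10
pos 68 'b': at 11
pos 69 'd': at 12  emit P3@[67:69]
pos 70 'c': at 0 (fail-walked)
pos 71 'c': at 0
pos 72 'b': at 5
pos 73 'b': at 5 (fail-walked)

Matches: [[8,1],[11,2],[13,0],[13,3],[14,2],[16,0],[16,3],[24,2],[26,0],[26,3],[29,2],[34,3],[39,3],[41,2],[43,0],[43,3],[44,2],[46,0],[46,3],[50,3],[51,2],[53,0],[53,3],[57,2],[65,1],[69,3]]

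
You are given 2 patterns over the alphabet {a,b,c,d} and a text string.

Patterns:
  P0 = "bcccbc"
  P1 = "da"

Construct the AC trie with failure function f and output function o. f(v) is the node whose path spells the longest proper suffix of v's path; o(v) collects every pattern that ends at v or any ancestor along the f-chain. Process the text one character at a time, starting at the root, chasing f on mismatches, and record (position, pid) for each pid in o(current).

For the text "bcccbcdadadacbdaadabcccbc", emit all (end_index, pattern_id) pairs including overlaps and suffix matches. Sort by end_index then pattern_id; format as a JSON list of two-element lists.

Build:
Trie (insert patterns):
  0='ε' goto b→1 d→7
  1='b' goto c→2
  2='bc' goto c→3
  3='bcc' goto c→4
  4='bccc' goto b→5
  5='bcccb' goto c→6
  6='bcccbc' goto ·  ←P0
  7='d' goto a→8
  8='da' goto ·  ←P1

BFS fail/out derivation:
  fail(1) 'b': from fail(0)=0 chase 'b': 0 ⇒ 0;  out=∅∪out(0)=∅
  fail(7) 'd': from fail(0)=0 chase 'd': 0 ⇒ 0;  out=∅∪out(0)=∅
  fail(2) 'bc': from fail(1)=0 chase 'c': 0 ⇒ 0;  out=∅∪out(0)=∅
  fail(8) 'da': from fail(7)=0 chase 'a': 0 ⇒ 0;  out={1}∪out(0)={1}
  fail(3) 'bcc': from fail(2)=0 chase 'c': 0 ⇒ 0;  out=∅∪out(0)=∅
  fail(4) 'bccc': from fail(3)=0 chase 'c': 0 ⇒ 0;  out=∅∪out(0)=∅
  fail(5) 'bcccb': from fail(4)=0 chase 'b': 0 ⇒ 1;  out=∅∪out(1)=∅
  fail(6) 'bcccbc': from fail(5)=1 chase 'c': 1 ⇒ 2;  out={0}∪out(2)={0}

Run:
pos 0 'b': at 1
pos 1 'c': at 2
pos 2 'c': at 3
pos 3 'c': at 4
pos 4 'b': at 5
pos 5 'c': at 6  ** P0@[0:5]
pos 6 'd': at 7 (fail-walked)
pos 7 'a': at 8  ** P1@[6:7]
pos 8 'd': at 7 (fail-walked)
pos 9 'a': at 8  ** P1@[8:9]
pos 10 'd': at 7 (fail-walked)
pos 11 'a': at 8  ** P1@[10:11]
pos 12 'c': at 0 (fail-walked)
pos 13 'b': at 1
pos 14 'd': at 7 (fail-walked)
pos 15 'a': at 8  ** P1@[14:15]
pos 16 'a': at 0 (fail-walked)
pos 17 'd': at 7
pos 18 'a': at 8  ** P1@[17:18]
pos 19 'b': at 1 (fail-walked)
pos 20 'c': at 2
pos 21 'c': at 3
pos 22 'c': at 4
pos 23 'b': at 5
pos 24 'c': at 6  ** P0@[19:24]

Matches: [[5,0],[7,1],[9,1],[11,1],[15,1],[18,1],[24,0]]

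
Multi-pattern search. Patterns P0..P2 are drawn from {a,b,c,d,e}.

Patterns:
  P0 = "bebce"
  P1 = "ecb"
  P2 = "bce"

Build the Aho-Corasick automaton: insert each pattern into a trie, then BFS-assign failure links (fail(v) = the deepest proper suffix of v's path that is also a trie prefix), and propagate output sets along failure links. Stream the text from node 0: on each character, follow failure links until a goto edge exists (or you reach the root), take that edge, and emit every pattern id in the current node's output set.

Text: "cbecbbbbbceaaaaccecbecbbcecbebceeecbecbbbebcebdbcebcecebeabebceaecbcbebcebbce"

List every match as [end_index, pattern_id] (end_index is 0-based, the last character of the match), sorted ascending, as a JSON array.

Build:
Trie nodes:
  0='ε' goto b→1 e→6
  1='b' goto c→9 e→2
  2='be' goto b→3
  3='beb' goto c→4
  4='bebc' goto e→5
  5='bebce' goto ·  [P0 ends]
  6='e' goto c→7
  7='ec' goto b→8
  8='ecb' goto ·  [P1 ends]
  9='bc' goto e→10
  10='bce' goto ·  [P2 ends]

BFS fail/out derivation:
  n1('b'): parent n0 fail=0; on 'b' 0 → fail=0;  out ∅∪∅=∅
  n6('e'): parent n0 fail=0; on 'e' 0 → fail=0;  out ∅∪∅=∅
  n2('be'): parent n1 fail=0; on 'e' 0 → fail=6;  out ∅∪∅=∅
  n7('ec'): parent n6 fail=0; on 'c' 0 → fail=0;  out ∅∪∅=∅
  n9('bc'): parent n1 fail=0; on 'c' 0 → fail=0;  out ∅∪∅=∅
  n3('beb'): parent n2 fail=6; on 'b' 6→0 → fail=1;  out ∅∪∅=∅
  n8('ecb'): parent n7 fail=0; on 'b' 0 → fail=1;  out {1}∪∅={1}
  n10('bce'): parent n9 fail=0; on 'e' 0 → fail=6;  out {2}∪∅={2}
  n4('bebc'): parent n3 fail=1; on 'c' 1 → fail=9;  out ∅∪∅=∅
  n5('bebce'): parent n4 fail=9; on 'e' 9 → fail=10;  out {0}∪{2}={0,2}

Scan:
i=0 'c': node 0→0
i=1 'b': node 0→1
i=2 'e': node 1→2
i=3 'c': node 2→7 (fail-walked)
i=4 'b': node 7→8  → match P1@[2:4]
i=5 'b': node 8→1 (fail-walked)
i=6 'b': node 1→1 (fail-walked)
i=7 'b': node 1→1 (fail-walked)
i=8 'b': node 1→1 (fail-walked)
i=9 'c': node 1→9
i=10 'e': node 9→10  → match P2@[8:10]
i=11 'a': node 10→0 (fail-walked)
i=12 'a': node 0→0
i=13 'a': node 0→0
i=14 'a': node 0→0
i=15 'c': node 0→0
i=16 'c': node 0→0
i=17 'e': node 0→6
i=18 'c': node 6→7
i=19 'b': node 7→8  → match P1@[17:19]
i=20 'e': node 8→2 (fail-walked)
i=21 'c': node 2→7 (fail-walked)
i=22 'b': node 7→8  → match P1@[20:22]
i=23 'b': node 8→1 (fail-walked)
i=24 'c': node 1→9
i=25 'e': node 9→10  → match P2@[23:25]
i=26 'c': node 10→7 (fail-walked)
i=27 'b': node 7→8  → match P1@[25:27]
i=28 'e': node 8→2 (fail-walked)
i=29 'b': node 2→3
i=30 'c': node 3→4
i=31 'e': node 4→5  → match P0@[27:31],P2@[29:31]
i=32 'e': node 5→6 (fail-walked)
i=33 'e': node 6→6 (fail-walked)
i=34 'c': node 6→7
i=35 'b': node 7→8  → match P1@[33:35]
i=36 'e': node 8→2 (fail-walked)
i=37 'c': node 2→7 (fail-walked)
i=38 'b': node 7→8  → match P1@[36:38]
i=39 'b': node 8→1 (fail-walked)
i=40 'b': node 1→1 (fail-walked)
i=41 'e': node 1→2
i=42 'b': node 2→3
i=43 'c': node 3→4
i=44 'e': node 4→5  → match P0@[40:44],P2@[42:44]
i=45 'b': node 5→1 (fail-walked)
i=46 'd': node 1→0 (fail-walked)
i=47 'b': node 0→1
i=48 'c': node 1→9
i=49 'e': node 9→10  → match P2@[47:49]
i=50 'b': node 10→1 (fail-walked)
i=51 'c': node 1→9
i=52 'e': node 9→10  → match P2@[50:52]
i=53 'c': node 10→7 (fail-walked)
i=54 'e': node 7→6 (fail-walked)
i=55 'b': node 6→1 (fail-walked)
i=56 'e': node 1→2
i=57 'a': node 2→0 (fail-walked)
i=58 'b': node 0→1
i=59 'e': node 1→2
i=60 'b': node 2→3
i=61 'c': node 3→4
i=62 'e': node 4→5  → match P0@[58:62],P2@[60:62]
i=63 'a': node 5→0 (fail-walked)
i=64 'e': node 0→6
i=65 'c': node 6→7
i=66 'b': node 7→8  → match P1@[64:66]
i=67 'c': node 8→9 (fail-walked)
i=68 'b': node 9→1 (fail-walked)
i=69 'e': node 1→2
i=70 'b': node 2→3
i=71 'c': node 3→4
i=72 'e': node 4→5  → match P0@[68:72],P2@[70:72]
i=73 'b': node 5→1 (fail-walked)
i=74 'b': node 1→1 (fail-walked)
i=75 'c': node 1→9
i=76 'e': node 9→10  → match P2@[74:76]

All matches (sorted): [[4,1],[10,2],[19,1],[22,1],[25,2],[27,1],[31,0],[31,2],[35,1],[38,1],[44,0],[44,2],[49,2],[52,2],[62,0],[62,2],[66,1],[72,0],[72,2],[76,2]]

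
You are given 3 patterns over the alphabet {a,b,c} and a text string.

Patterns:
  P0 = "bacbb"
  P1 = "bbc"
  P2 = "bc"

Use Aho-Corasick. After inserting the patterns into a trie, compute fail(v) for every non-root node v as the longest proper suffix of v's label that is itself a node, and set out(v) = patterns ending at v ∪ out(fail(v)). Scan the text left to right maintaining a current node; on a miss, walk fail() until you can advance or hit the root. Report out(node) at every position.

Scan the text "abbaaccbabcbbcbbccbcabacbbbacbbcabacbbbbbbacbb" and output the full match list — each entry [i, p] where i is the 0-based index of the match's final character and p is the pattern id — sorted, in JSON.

Build:
Trie nodes:
  0='ε' goto b→1
  1='b' goto a→2 b→6 c→8
  2='ba' goto c→3
  3='bac' goto b→4
  4='bacb' goto b→5
  5='bacbb' goto ·  ←P0
  6='bb' goto c→7
  7='bbc' goto ·  ←P1
  8='bc' goto ·  ←P2

Failure links (BFS by depth):
  fail(1) 'b': from fail(0)=0 chase 'b': 0 ⇒ 0;  out=∅∪out(0)=∅
  fail(2) 'ba': from fail(1)=0 chase 'a': 0 ⇒ 0;  out=∅∪out(0)=∅
  fail(6) 'bb': from fail(1)=0 chase 'b': 0 ⇒ 1;  out=∅∪out(1)=∅
  fail(8) 'bc': from fail(1)=0 chase 'c': 0 ⇒ 0;  out={2}∪out(0)={2}
  fail(3) 'bac': from fail(2)=0 chase 'c': 0 ⇒ 0;  out=∅∪out(0)=∅
  fail(7) 'bbc': from fail(6)=1 chase 'c': 1 ⇒ 8;  out={1}∪out(8)={1,2}
  fail(4) 'bacb': from fail(3)=0 chase 'b': 0 ⇒ 1;  out=∅∪out(1)=∅
  fail(5) 'bacbb': from fail(4)=1 chase 'b': 1 ⇒ 6;  out={0}∪out(6)={0}

Run:
[0] read 'a'  n0⇒n0
[1] read 'b'  n0⇒n1
[2] read 'b'  n1⇒n6
[3] read 'a'  n6⇒n2 ·f
[4] read 'a'  n2⇒n0 ·f
[5] read 'c'  n0⇒n0
[6] read 'c'  n0⇒n0
[7] read 'b'  n0⇒n1
[8] read 'a'  n1⇒n2
[9] read 'b'  n2⇒n1 ·f
[10] read 'c'  n1⇒n8  → match P2@[9:10]
[11] read 'b'  n8⇒n1 ·f
[12] read 'b'  n1⇒n6
[13] read 'c'  n6⇒n7  → match P1@[11:13],P2@[12:13]
[14] read 'b'  n7⇒n1 ·f
[15] read 'b'  n1⇒n6
[16] read 'c'  n6⇒n7  → match P1@[14:16],P2@[15:16]
[17] read 'c'  n7⇒n0 ·f
[18] read 'b'  n0⇒n1
[19] read 'c'  n1⇒n8  → match P2@[18:19]
[20] read 'a'  n8⇒n0 ·f
[21] read 'b'  n0⇒n1
[22] read 'a'  n1⇒n2
[23] read 'c'  n2⇒n3
[24] read 'b'  n3⇒n4
[25] read 'b'  n4⇒n5  → match P0@[21:25]
[26] read 'b'  n5⇒n6 ·f
[27] read 'a'  n6⇒n2 ·f
[28] read 'c'  n2⇒n3
[29] read 'b'  n3⇒n4
[30] read 'b'  n4⇒n5  → match P0@[26:30]
[31] read 'c'  n5⇒n7 ·f  → match P1@[29:31],P2@[30:31]
[32] read 'a'  n7⇒n0 ·f
[33] read 'b'  n0⇒n1
[34] read 'a'  n1⇒n2
[35] read 'c'  n2⇒n3
[36] read 'b'  n3⇒n4
[37] read 'b'  n4⇒n5  → match P0@[33:37]
[38] read 'b'  n5⇒n6 ·f
[39] read 'b'  n6⇒n6 ·f
[40] read 'b'  n6⇒n6 ·f
[41] read 'b'  n6⇒n6 ·f
[42] read 'a'  n6⇒n2 ·f
[43] read 'c'  n2⇒n3
[44] read 'b'  n3⇒n4
[45] read 'b'  n4⇒n5  → match P0@[41:45]

All matches (sorted): [[10,2],[13,1],[13,2],[16,1],[16,2],[19,2],[25,0],[30,0],[31,1],[31,2],[37,0],[45,0]]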